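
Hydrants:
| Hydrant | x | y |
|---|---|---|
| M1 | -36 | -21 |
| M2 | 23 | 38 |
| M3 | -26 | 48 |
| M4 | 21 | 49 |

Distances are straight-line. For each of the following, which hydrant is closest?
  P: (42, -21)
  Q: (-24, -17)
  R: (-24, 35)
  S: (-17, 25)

P at (42, -21):
  M1: √((-78)² + (0)²) = √(6084.0000 + 0.0000) = 78.00
  M2: √((-19)² + (59)²) = √(361.0000 + 3481.0000) = 61.98
  M3: √((-68)² + (69)²) = √(4624.0000 + 4761.0000) = 96.88
  M4: √((-21)² + (70)²) = √(441.0000 + 4900.0000) = 73.08
  → nearest: M2 (61.98)
Q at (-24, -17):
  M1: √((-12)² + (-4)²) = √(144.0000 + 16.0000) = 12.65
  M2: √((47)² + (55)²) = √(2209.0000 + 3025.0000) = 72.35
  M3: √((-2)² + (65)²) = √(4.0000 + 4225.0000) = 65.03
  M4: √((45)² + (66)²) = √(2025.0000 + 4356.0000) = 79.88
  → nearest: M1 (12.65)
R at (-24, 35):
  M1: √((-12)² + (-56)²) = √(144.0000 + 3136.0000) = 57.27
  M2: √((47)² + (3)²) = √(2209.0000 + 9.0000) = 47.10
  M3: √((-2)² + (13)²) = √(4.0000 + 169.0000) = 13.15
  M4: √((45)² + (14)²) = √(2025.0000 + 196.0000) = 47.13
  → nearest: M3 (13.15)
S at (-17, 25):
  M1: √((-19)² + (-46)²) = √(361.0000 + 2116.0000) = 49.77
  M2: √((40)² + (13)²) = √(1600.0000 + 169.0000) = 42.06
  M3: √((-9)² + (23)²) = √(81.0000 + 529.0000) = 24.70
  M4: √((38)² + (24)²) = √(1444.0000 + 576.0000) = 44.94
  → nearest: M3 (24.70)

P→M2; Q→M1; R→M3; S→M3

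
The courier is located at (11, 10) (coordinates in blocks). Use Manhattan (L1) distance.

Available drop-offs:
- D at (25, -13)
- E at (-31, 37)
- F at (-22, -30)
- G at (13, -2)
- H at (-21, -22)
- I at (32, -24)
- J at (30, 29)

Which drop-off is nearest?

Distances from (11, 10):
D: |14| + |-23| = 14 + 23 = 37 blocks
E: |-42| + |27| = 42 + 27 = 69 blocks
F: |-33| + |-40| = 33 + 40 = 73 blocks
G: |2| + |-12| = 2 + 12 = 14 blocks
H: |-32| + |-32| = 32 + 32 = 64 blocks
I: |21| + |-34| = 21 + 34 = 55 blocks
J: |19| + |19| = 19 + 19 = 38 blocks
Minimum: G at 14 blocks.

G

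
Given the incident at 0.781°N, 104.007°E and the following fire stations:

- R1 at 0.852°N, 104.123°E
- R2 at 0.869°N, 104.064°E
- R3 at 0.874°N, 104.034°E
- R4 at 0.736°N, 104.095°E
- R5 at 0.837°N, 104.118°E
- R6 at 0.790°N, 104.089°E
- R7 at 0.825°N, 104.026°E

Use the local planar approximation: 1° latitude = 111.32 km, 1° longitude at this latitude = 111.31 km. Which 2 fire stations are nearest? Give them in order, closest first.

Distances from 0.781°N, 104.007°E:
R1: √((0.071·111.32)² + (0.116·111.31)²) = √(62.46879 + 166.71871) = 15.139 km
R2: √((0.088·111.32)² + (0.057·111.31)²) = √(95.96475 + 40.25484) = 11.671 km
R3: √((0.093·111.32)² + (0.027·111.31)²) = √(107.17964 + 9.03225) = 10.780 km
R4: √((-0.045·111.32)² + (0.088·111.31)²) = √(25.09409 + 95.94751) = 11.002 km
R5: √((0.056·111.32)² + (0.111·111.31)²) = √(38.86176 + 152.65616) = 13.839 km
R6: √((0.009·111.32)² + (0.082·111.31)²) = √(1.00376 + 83.30980) = 9.182 km
R7: √((0.044·111.32)² + (0.019·111.31)²) = √(23.99119 + 4.47276) = 5.335 km
Sorted: R7 (5.335 km) < R6 (9.182 km) < R3 (10.780 km) < R4 (11.002 km) < …

R7, R6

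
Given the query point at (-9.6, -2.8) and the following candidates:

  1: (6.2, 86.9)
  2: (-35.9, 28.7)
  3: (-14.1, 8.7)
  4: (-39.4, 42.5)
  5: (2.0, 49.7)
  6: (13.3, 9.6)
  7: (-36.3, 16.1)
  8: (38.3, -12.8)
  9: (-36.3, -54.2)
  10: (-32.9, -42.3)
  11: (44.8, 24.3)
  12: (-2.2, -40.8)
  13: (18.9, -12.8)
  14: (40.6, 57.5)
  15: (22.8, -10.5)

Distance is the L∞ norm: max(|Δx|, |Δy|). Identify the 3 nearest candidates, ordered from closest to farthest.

Distances from (-9.6, -2.8):
1: max(|15.8|, |89.7|) = 89.7
2: max(|-26.3|, |31.5|) = 31.5
3: max(|-4.5|, |11.5|) = 11.5
4: max(|-29.8|, |45.3|) = 45.3
5: max(|11.6|, |52.5|) = 52.5
6: max(|22.9|, |12.4|) = 22.9
7: max(|-26.7|, |18.9|) = 26.7
8: max(|47.9|, |-10.0|) = 47.9
9: max(|-26.7|, |-51.4|) = 51.4
10: max(|-23.3|, |-39.5|) = 39.5
11: max(|54.4|, |27.1|) = 54.4
12: max(|7.4|, |-38.0|) = 38.0
13: max(|28.5|, |-10.0|) = 28.5
14: max(|50.2|, |60.3|) = 60.3
15: max(|32.4|, |-7.7|) = 32.4
Sorted: 3 (11.5) < 6 (22.9) < 7 (26.7) < 13 (28.5) < 2 (31.5) < …

3, 6, 7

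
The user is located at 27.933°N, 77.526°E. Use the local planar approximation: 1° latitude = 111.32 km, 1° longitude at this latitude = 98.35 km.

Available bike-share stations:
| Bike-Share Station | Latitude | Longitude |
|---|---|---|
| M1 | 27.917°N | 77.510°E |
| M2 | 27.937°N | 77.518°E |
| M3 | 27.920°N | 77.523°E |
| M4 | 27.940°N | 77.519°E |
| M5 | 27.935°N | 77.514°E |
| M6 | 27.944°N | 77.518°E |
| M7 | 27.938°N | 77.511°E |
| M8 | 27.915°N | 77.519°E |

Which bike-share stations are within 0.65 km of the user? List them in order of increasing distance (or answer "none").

none

Distances from 27.933°N, 77.526°E:
M1: 2.377 km
M2: 0.904 km
M3: 1.477 km
M4: 1.040 km
M5: 1.201 km
M6: 1.456 km
M7: 1.577 km
M8: 2.119 km
Threshold 0.65 km: none within range.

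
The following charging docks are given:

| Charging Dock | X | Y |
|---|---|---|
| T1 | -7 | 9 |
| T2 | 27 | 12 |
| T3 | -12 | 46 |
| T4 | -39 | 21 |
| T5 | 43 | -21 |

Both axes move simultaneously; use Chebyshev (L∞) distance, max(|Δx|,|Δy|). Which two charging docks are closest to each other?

T3 and T4

Pairwise distances:
T1–T2: 34
T1–T3: 37
T1–T4: 32
T1–T5: 50
T2–T3: 39
T2–T4: 66
T2–T5: 33
T3–T4: 27
T3–T5: 67
T4–T5: 82
Closest pair: T3–T4 at 27.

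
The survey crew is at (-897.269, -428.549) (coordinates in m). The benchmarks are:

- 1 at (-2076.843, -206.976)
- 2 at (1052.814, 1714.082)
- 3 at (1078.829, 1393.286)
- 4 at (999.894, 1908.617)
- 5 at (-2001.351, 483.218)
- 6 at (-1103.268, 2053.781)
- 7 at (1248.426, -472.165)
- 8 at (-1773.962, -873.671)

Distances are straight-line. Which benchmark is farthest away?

4

Distances from (-897.269, -428.549):
1: √((-1179.574)² + (221.573)²) = √(1391394.82148 + 49094.59433) = 1200.204 m
2: √((1950.083)² + (2142.631)²) = √(3802823.70689 + 4590867.60216) = 2897.187 m
3: √((1976.098)² + (1821.835)²) = √(3904963.30560 + 3319082.76723) = 2687.759 m
4: √((1897.163)² + (2337.166)²) = √(3599227.44857 + 5462344.91156) = 3010.245 m
5: √((-1104.082)² + (911.767)²) = √(1218997.06272 + 831319.06229) = 1431.892 m
6: √((-205.999)² + (2482.330)²) = √(42435.58800 + 6161962.22890) = 2490.863 m
7: √((2145.695)² + (-43.616)²) = √(4604007.03302 + 1902.35546) = 2146.138 m
8: √((-876.693)² + (-445.122)²) = √(768590.61625 + 198133.59488) = 983.221 m
Maximum: 4 at 3010.245 m.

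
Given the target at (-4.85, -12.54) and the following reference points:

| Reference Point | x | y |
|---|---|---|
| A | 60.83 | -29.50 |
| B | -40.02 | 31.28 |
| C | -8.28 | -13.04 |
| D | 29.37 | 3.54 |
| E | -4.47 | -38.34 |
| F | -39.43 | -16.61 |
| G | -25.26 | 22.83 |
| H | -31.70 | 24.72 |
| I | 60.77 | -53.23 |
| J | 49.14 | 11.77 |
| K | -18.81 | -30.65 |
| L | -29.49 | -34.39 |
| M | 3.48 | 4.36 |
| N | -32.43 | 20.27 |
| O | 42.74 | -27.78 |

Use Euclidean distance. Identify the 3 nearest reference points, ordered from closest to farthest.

Distances from (-4.85, -12.54):
A: √((65.68)² + (-16.96)²) = √(4313.8624 + 287.6416) = 67.83
B: √((-35.17)² + (43.82)²) = √(1236.9289 + 1920.1924) = 56.19
C: √((-3.43)² + (-0.50)²) = √(11.7649 + 0.2500) = 3.47
D: √((34.22)² + (16.08)²) = √(1171.0084 + 258.5664) = 37.81
E: √((0.38)² + (-25.80)²) = √(0.1444 + 665.6400) = 25.80
F: √((-34.58)² + (-4.07)²) = √(1195.7764 + 16.5649) = 34.82
G: √((-20.41)² + (35.37)²) = √(416.5681 + 1251.0369) = 40.84
H: √((-26.85)² + (37.26)²) = √(720.9225 + 1388.3076) = 45.93
I: √((65.62)² + (-40.69)²) = √(4305.9844 + 1655.6761) = 77.21
J: √((53.99)² + (24.31)²) = √(2914.9201 + 590.9761) = 59.21
K: √((-13.96)² + (-18.11)²) = √(194.8816 + 327.9721) = 22.87
L: √((-24.64)² + (-21.85)²) = √(607.1296 + 477.4225) = 32.93
M: √((8.33)² + (16.90)²) = √(69.3889 + 285.6100) = 18.84
N: √((-27.58)² + (32.81)²) = √(760.6564 + 1076.4961) = 42.86
O: √((47.59)² + (-15.24)²) = √(2264.8081 + 232.2576) = 49.97
Sorted: C (3.47) < M (18.84) < K (22.87) < E (25.80) < L (32.93) < …

C, M, K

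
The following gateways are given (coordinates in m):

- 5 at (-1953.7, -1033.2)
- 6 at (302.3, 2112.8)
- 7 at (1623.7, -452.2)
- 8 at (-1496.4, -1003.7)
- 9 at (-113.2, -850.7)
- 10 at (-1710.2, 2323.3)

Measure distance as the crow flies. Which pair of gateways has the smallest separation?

Pairwise distances:
5–6: 3871.3 m
5–7: 3624.3 m
5–8: 458.3 m
5–9: 1849.5 m
5–10: 3365.3 m
6–7: 2885.4 m
6–8: 3598.3 m
6–9: 2992.5 m
6–10: 2023.5 m
7–8: 3168.5 m
7–9: 1782.0 m
7–10: 4338.0 m
8–9: 1391.6 m
8–10: 3333.9 m
9–10: 3553.1 m
Closest pair: 5–8 at 458.3 m.

5 and 8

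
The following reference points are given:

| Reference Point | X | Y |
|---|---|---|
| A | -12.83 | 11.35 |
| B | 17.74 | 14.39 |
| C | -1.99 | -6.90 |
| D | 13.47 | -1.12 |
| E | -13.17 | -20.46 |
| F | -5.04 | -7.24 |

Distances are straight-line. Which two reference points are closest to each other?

Pairwise distances:
A–B: 30.72
A–C: 21.23
A–D: 29.11
A–E: 31.81
A–F: 20.16
B–C: 29.03
B–D: 16.09
B–E: 46.58
B–F: 31.41
C–D: 16.51
C–E: 17.57
C–F: 3.07
D–E: 32.92
D–F: 19.50
E–F: 15.52
Closest pair: C–F at 3.07.

C and F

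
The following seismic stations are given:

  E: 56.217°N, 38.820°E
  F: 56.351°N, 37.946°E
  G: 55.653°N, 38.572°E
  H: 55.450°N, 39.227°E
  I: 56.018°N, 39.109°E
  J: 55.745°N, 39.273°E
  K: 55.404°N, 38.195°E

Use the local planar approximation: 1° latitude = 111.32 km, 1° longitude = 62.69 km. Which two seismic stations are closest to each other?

Pairwise distances:
E–F: 56.785 km
E–G: 64.681 km
E–H: 89.113 km
E–I: 28.618 km
E–J: 59.726 km
E–K: 98.620 km
F–G: 87.049 km
F–H: 128.487 km
F–I: 81.791 km
F–J: 107.104 km
F–K: 106.569 km
G–H: 46.870 km
G–I: 52.766 km
G–J: 45.123 km
G–K: 36.427 km
H–I: 63.661 km
H–J: 32.966 km
H–K: 64.898 km
I–J: 32.082 km
I–K: 89.190 km
J–K: 77.511 km
Closest pair: E–I at 28.618 km.

E and I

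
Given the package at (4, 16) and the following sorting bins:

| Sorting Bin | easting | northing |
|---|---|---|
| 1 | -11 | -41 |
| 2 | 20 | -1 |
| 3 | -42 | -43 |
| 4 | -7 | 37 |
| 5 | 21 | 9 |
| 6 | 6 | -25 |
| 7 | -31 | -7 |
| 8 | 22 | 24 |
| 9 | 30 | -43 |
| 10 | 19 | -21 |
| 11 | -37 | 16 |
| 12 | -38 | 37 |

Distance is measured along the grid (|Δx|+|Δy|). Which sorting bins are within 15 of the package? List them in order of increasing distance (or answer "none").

none

Distances from (4, 16):
1: |-15| + |-57| = 15 + 57 = 72
2: |16| + |-17| = 16 + 17 = 33
3: |-46| + |-59| = 46 + 59 = 105
4: |-11| + |21| = 11 + 21 = 32
5: |17| + |-7| = 17 + 7 = 24
6: |2| + |-41| = 2 + 41 = 43
7: |-35| + |-23| = 35 + 23 = 58
8: |18| + |8| = 18 + 8 = 26
9: |26| + |-59| = 26 + 59 = 85
10: |15| + |-37| = 15 + 37 = 52
11: |-41| + |0| = 41 + 0 = 41
12: |-42| + |21| = 42 + 21 = 63
Threshold 15: none within range.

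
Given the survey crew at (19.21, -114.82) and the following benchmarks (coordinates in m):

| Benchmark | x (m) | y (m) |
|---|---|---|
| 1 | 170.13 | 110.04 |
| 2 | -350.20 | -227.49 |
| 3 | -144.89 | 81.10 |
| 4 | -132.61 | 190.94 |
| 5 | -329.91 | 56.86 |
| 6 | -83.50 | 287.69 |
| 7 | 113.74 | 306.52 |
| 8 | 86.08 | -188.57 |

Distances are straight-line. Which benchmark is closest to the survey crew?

Distances from (19.21, -114.82):
1: 270.81 m
2: 386.21 m
3: 255.56 m
4: 341.38 m
5: 389.05 m
6: 415.41 m
7: 431.81 m
8: 99.55 m
Minimum: 8 at 99.55 m.

8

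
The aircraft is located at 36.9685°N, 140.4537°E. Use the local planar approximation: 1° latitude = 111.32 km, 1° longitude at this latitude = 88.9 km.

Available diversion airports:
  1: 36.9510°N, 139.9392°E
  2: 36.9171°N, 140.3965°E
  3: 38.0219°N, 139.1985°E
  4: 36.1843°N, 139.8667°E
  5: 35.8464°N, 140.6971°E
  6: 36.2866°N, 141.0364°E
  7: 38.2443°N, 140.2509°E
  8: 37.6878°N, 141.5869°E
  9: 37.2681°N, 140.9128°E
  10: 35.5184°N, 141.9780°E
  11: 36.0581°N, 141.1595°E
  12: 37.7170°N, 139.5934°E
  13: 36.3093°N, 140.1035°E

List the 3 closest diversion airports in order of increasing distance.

2, 1, 9

Distances from 36.9685°N, 140.4537°E:
1: √((-0.0175·111.32)² + (-0.5145·88.9)²) = √(3.795094 + 2092.060695) = 45.7805 km
2: √((-0.0514·111.32)² + (-0.0572·88.9)²) = √(32.739545 + 25.858039) = 7.6549 km
3: √((1.0534·111.32)² + (-1.2552·88.9)²) = √(13750.960146 + 12451.721058) = 161.8724 km
4: √((-0.7842·111.32)² + (-0.5870·88.9)²) = √(7620.791351 + 2723.201166) = 101.7054 km
5: √((-1.1221·111.32)² + (0.2434·88.9)²) = √(15603.050714 + 468.214296) = 126.7725 km
6: √((-0.6819·111.32)² + (0.5827·88.9)²) = √(5762.192677 + 2683.450312) = 91.9002 km
7: √((1.2758·111.32)² + (-0.2028·88.9)²) = √(20170.264390 + 325.041956) = 143.1618 km
8: √((0.7193·111.32)² + (1.1332·88.9)²) = √(6411.601413 + 10148.845793) = 128.6874 km
9: √((0.2996·111.32)² + (0.4591·88.9)²) = √(1112.320685 + 1665.781780) = 52.7077 km
10: √((-1.4501·111.32)² + (1.5243·88.9)²) = √(26058.073241 + 18363.033275) = 210.7632 km
11: √((-0.9104·111.32)² + (0.7058·88.9)²) = √(10270.956584 + 3937.012829) = 119.1972 km
12: √((0.7485·111.32)² + (-0.8603·88.9)²) = √(6942.725662 + 5849.292884) = 113.1018 km
13: √((-0.6592·111.32)² + (-0.3502·88.9)²) = √(5384.939058 + 969.249991) = 79.7132 km
Sorted: 2 (7.6549 km) < 1 (45.7805 km) < 9 (52.7077 km) < 13 (79.7132 km) < 6 (91.9002 km) < …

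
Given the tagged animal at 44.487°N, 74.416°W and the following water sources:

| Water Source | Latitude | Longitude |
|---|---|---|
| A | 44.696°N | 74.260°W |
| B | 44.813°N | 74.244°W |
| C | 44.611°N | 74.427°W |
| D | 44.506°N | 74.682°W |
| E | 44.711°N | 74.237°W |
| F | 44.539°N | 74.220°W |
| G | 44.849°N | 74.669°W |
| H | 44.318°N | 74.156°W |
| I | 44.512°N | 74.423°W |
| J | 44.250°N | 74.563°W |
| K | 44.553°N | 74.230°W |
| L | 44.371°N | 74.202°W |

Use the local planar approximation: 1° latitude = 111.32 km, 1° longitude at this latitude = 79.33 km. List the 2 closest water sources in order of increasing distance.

I, C

Distances from 44.487°N, 74.416°W:
A: 26.352 km
B: 38.771 km
C: 13.831 km
D: 21.208 km
E: 28.695 km
F: 16.591 km
G: 45.019 km
H: 27.917 km
I: 2.838 km
J: 28.845 km
K: 16.483 km
L: 21.330 km
Sorted: I (2.838 km) < C (13.831 km) < K (16.483 km) < F (16.591 km) < …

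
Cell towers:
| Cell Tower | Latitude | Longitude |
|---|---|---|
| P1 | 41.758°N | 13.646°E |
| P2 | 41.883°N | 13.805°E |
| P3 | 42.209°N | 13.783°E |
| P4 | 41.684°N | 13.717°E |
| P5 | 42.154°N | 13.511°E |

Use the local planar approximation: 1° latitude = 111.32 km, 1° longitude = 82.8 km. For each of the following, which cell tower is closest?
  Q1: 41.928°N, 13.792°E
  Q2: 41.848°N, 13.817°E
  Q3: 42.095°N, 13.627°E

Q1→P2; Q2→P2; Q3→P5

Q1 at 41.928°N, 13.792°E:
  P1: √((-0.170·111.32)² + (-0.146·82.8)²) = √(358.13292 + 146.13909) = 22.456 km
  P2: √((-0.045·111.32)² + (0.013·82.8)²) = √(25.09409 + 1.15864) = 5.124 km
  P3: √((0.281·111.32)² + (-0.009·82.8)²) = √(978.49596 + 0.55532) = 31.290 km
  P4: √((-0.244·111.32)² + (-0.075·82.8)²) = √(737.77859 + 38.56410) = 27.863 km
  P5: √((0.226·111.32)² + (-0.281·82.8)²) = √(632.94107 + 541.34398) = 34.268 km
  → nearest: P2 (5.124 km)
Q2 at 41.848°N, 13.817°E:
  P1: √((-0.090·111.32)² + (-0.171·82.8)²) = √(100.37635 + 200.47162) = 17.345 km
  P2: √((0.035·111.32)² + (-0.012·82.8)²) = √(15.18037 + 0.98724) = 4.021 km
  P3: √((0.361·111.32)² + (-0.034·82.8)²) = √(1614.95639 + 7.92535) = 40.285 km
  P4: √((-0.164·111.32)² + (-0.100·82.8)²) = √(333.29906 + 68.55840) = 20.046 km
  P5: √((0.306·111.32)² + (-0.306·82.8)²) = √(1160.35065 + 641.95343) = 42.454 km
  → nearest: P2 (4.021 km)
Q3 at 42.095°N, 13.627°E:
  P1: √((-0.337·111.32)² + (0.019·82.8)²) = √(1407.36322 + 2.47496) = 37.548 km
  P2: √((-0.212·111.32)² + (0.178·82.8)²) = √(556.95245 + 217.22043) = 27.824 km
  P3: √((0.114·111.32)² + (0.156·82.8)²) = √(161.04828 + 166.84372) = 18.108 km
  P4: √((-0.411·111.32)² + (0.090·82.8)²) = √(2093.29309 + 55.53230) = 46.355 km
  P5: √((0.059·111.32)² + (-0.116·82.8)²) = √(43.13705 + 92.25218) = 11.636 km
  → nearest: P5 (11.636 km)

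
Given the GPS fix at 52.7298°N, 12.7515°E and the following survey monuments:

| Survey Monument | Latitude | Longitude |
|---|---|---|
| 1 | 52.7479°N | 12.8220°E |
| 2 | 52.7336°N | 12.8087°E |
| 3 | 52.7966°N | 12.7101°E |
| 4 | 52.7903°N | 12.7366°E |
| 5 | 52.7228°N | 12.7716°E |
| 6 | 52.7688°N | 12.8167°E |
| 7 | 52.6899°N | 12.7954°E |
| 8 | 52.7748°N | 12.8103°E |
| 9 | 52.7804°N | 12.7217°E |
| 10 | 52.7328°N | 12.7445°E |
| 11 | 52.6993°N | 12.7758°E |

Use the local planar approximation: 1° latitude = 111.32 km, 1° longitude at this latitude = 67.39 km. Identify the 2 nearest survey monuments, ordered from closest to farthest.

10, 5

Distances from 52.7298°N, 12.7515°E:
1: 5.1606 km
2: 3.8778 km
3: 7.9423 km
4: 6.8093 km
5: 1.5627 km
6: 6.1769 km
7: 5.3367 km
8: 6.3872 km
9: 5.9801 km
10: 0.5780 km
11: 3.7695 km
Sorted: 10 (0.5780 km) < 5 (1.5627 km) < 11 (3.7695 km) < 2 (3.8778 km) < …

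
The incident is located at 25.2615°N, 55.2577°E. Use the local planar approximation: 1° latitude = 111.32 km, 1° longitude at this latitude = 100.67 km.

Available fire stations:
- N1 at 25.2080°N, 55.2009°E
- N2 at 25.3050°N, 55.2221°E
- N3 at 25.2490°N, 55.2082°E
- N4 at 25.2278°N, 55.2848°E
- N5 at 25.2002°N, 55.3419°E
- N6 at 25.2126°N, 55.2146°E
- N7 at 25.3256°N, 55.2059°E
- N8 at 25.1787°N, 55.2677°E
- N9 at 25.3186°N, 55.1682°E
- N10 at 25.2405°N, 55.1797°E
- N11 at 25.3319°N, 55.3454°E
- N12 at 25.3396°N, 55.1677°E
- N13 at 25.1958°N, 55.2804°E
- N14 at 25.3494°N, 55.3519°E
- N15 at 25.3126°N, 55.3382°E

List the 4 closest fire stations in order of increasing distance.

Distances from 25.2615°N, 55.2577°E:
N1: √((-0.0535·111.32)² + (-0.0568·100.67)²) = √(35.469410 + 32.696164) = 8.2562 km
N2: √((0.0435·111.32)² + (-0.0356·100.67)²) = √(23.449031 + 12.843995) = 6.0244 km
N3: √((-0.0125·111.32)² + (-0.0495·100.67)²) = √(1.936272 + 24.831933) = 5.1738 km
N4: √((-0.0337·111.32)² + (0.0271·100.67)²) = √(14.073632 + 7.442841) = 4.6386 km
N5: √((-0.0613·111.32)² + (0.0842·100.67)²) = √(46.565830 + 71.849594) = 10.8819 km
N6: √((-0.0489·111.32)² + (-0.0431·100.67)²) = √(29.632215 + 18.825854) = 6.9612 km
N7: √((0.0641·111.32)² + (-0.0518·100.67)²) = √(50.916959 + 27.193159) = 8.8380 km
N8: √((-0.0828·111.32)² + (0.0100·100.67)²) = √(84.958546 + 1.013445) = 9.2721 km
N9: √((0.0571·111.32)² + (-0.0895·100.67)²) = √(40.403465 + 81.179469) = 11.0265 km
N10: √((-0.0210·111.32)² + (-0.0780·100.67)²) = √(5.464935 + 61.657987) = 8.1929 km
N11: √((0.0704·111.32)² + (0.0877·100.67)²) = √(61.417440 + 77.946985) = 11.8053 km
N12: √((0.0781·111.32)² + (-0.0900·100.67)²) = √(75.587236 + 82.089036) = 12.5569 km
N13: √((-0.0657·111.32)² + (0.0227·100.67)²) = √(53.490559 + 5.222180) = 7.6624 km
N14: √((0.0879·111.32)² + (0.0942·100.67)²) = √(95.746773 + 89.929451) = 13.6263 km
N15: √((0.0511·111.32)² + (0.0805·100.67)²) = √(32.358486 + 65.673762) = 9.9011 km
Sorted: N4 (4.6386 km) < N3 (5.1738 km) < N2 (6.0244 km) < N6 (6.9612 km) < N13 (7.6624 km) < N10 (8.1929 km) < …

N4, N3, N2, N6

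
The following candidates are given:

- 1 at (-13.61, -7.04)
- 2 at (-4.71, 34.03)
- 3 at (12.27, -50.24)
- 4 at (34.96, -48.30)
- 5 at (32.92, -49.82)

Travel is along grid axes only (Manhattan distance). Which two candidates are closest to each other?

Pairwise distances:
1–2: 49.97
1–3: 69.08
1–4: 89.83
1–5: 89.31
2–3: 101.25
2–4: 122.00
2–5: 121.48
3–4: 24.63
3–5: 21.07
4–5: 3.56
Closest pair: 4–5 at 3.56.

4 and 5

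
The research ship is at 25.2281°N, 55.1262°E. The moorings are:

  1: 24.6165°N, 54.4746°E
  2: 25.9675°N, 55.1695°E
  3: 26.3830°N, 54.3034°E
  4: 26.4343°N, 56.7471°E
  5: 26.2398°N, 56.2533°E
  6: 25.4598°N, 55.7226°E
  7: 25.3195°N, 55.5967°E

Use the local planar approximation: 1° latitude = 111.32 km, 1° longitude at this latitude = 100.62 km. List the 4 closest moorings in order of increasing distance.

7, 6, 2, 1

Distances from 25.2281°N, 55.1262°E:
1: √((-0.6116·111.32)² + (-0.6516·100.62)²) = √(4635.337373 + 4298.637047) = 94.5197 km
2: √((0.7394·111.32)² + (0.0433·100.62)²) = √(6774.937417 + 18.982107) = 82.4252 km
3: √((1.1549·111.32)² + (-0.8228·100.62)²) = √(16528.565304 + 6854.206619) = 152.9143 km
4: √((1.2062·111.32)² + (1.6209·100.62)²) = √(18029.556489 + 26599.965325) = 211.2570 km
5: √((1.0117·111.32)² + (1.1271·100.62)²) = √(12683.814893 + 12861.556371) = 159.8292 km
6: √((0.2317·111.32)² + (0.5964·100.62)²) = √(665.270802 + 3601.172255) = 65.3180 km
7: √((0.0914·111.32)² + (0.4705·100.62)²) = √(103.523462 + 2241.237506) = 48.4227 km
Sorted: 7 (48.4227 km) < 6 (65.3180 km) < 2 (82.4252 km) < 1 (94.5197 km) < 3 (152.9143 km) < 5 (159.8292 km) < …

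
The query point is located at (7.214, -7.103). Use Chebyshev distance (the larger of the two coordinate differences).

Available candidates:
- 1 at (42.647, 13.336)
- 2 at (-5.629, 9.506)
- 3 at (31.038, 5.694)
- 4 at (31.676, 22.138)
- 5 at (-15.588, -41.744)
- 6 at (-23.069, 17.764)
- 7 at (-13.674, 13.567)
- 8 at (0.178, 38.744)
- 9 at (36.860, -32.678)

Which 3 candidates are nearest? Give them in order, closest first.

2, 7, 3

Distances from (7.214, -7.103):
1: 35.433
2: 16.609
3: 23.824
4: 29.241
5: 34.641
6: 30.283
7: 20.888
8: 45.847
9: 29.646
Sorted: 2 (16.609) < 7 (20.888) < 3 (23.824) < 4 (29.241) < 9 (29.646) < …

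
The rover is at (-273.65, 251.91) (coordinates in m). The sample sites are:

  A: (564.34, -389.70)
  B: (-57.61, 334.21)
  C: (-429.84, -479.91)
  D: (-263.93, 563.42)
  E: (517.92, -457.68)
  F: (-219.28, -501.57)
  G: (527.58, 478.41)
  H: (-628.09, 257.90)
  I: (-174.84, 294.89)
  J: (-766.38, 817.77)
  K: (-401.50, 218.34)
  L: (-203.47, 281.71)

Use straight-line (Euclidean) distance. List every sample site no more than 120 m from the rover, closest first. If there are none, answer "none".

L, I

Distances from (-273.65, 251.91):
A: 1055.41 m
B: 231.19 m
C: 748.30 m
D: 311.66 m
E: 1063.06 m
F: 755.44 m
G: 832.63 m
H: 354.49 m
I: 107.75 m
J: 750.32 m
K: 132.18 m
L: 76.24 m
Threshold 120 m: L (76.24 m), I (107.75 m) are within range.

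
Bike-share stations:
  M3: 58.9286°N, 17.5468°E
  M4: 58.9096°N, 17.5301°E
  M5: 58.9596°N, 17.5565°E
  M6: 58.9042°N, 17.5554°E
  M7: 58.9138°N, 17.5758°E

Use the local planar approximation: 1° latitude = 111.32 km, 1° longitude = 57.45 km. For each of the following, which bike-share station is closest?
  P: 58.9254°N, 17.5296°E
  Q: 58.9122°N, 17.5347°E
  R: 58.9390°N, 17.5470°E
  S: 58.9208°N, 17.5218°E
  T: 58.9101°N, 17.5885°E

P→M3; Q→M4; R→M3; S→M4; T→M7

P at 58.9254°N, 17.5296°E:
  M3: √((0.0032·111.32)² + (0.0172·57.45)²) = √(0.126896 + 0.976421) = 1.0504 km
  M4: √((-0.0158·111.32)² + (0.0005·57.45)²) = √(3.093574 + 0.000825) = 1.7591 km
  M5: √((0.0342·111.32)² + (0.0269·57.45)²) = √(14.494345 + 2.388277) = 4.1088 km
  M6: √((-0.0212·111.32)² + (0.0258·57.45)²) = √(5.569524 + 2.196946) = 2.7868 km
  M7: √((-0.0116·111.32)² + (0.0462·57.45)²) = √(1.667487 + 7.044725) = 2.9516 km
  → nearest: M3 (1.0504 km)
Q at 58.9122°N, 17.5347°E:
  M3: √((0.0164·111.32)² + (0.0121·57.45)²) = √(3.332991 + 0.483227) = 1.9535 km
  M4: √((-0.0026·111.32)² + (-0.0046·57.45)²) = √(0.083771 + 0.069839) = 0.3919 km
  M5: √((0.0474·111.32)² + (0.0218·57.45)²) = √(27.842170 + 1.568531) = 5.4232 km
  M6: √((-0.0080·111.32)² + (0.0207·57.45)²) = √(0.793097 + 1.414232) = 1.4857 km
  M7: √((0.0016·111.32)² + (0.0411·57.45)²) = √(0.031724 + 5.575242) = 2.3679 km
  → nearest: M4 (0.3919 km)
R at 58.9390°N, 17.5470°E:
  M3: √((-0.0104·111.32)² + (-0.0002·57.45)²) = √(1.340334 + 0.000132) = 1.1578 km
  M4: √((-0.0294·111.32)² + (-0.0169·57.45)²) = √(10.711272 + 0.942657) = 3.4138 km
  M5: √((0.0206·111.32)² + (0.0095·57.45)²) = √(5.258730 + 0.297870) = 2.3572 km
  M6: √((-0.0348·111.32)² + (0.0084·57.45)²) = √(15.007380 + 0.232883) = 3.9039 km
  M7: √((-0.0252·111.32)² + (0.0288·57.45)²) = √(7.869506 + 2.737569) = 3.2569 km
  → nearest: M3 (1.1578 km)
S at 58.9208°N, 17.5218°E:
  M3: √((0.0078·111.32)² + (0.0250·57.45)²) = √(0.753938 + 2.062814) = 1.6783 km
  M4: √((-0.0112·111.32)² + (0.0083·57.45)²) = √(1.554470 + 0.227372) = 1.3349 km
  M5: √((0.0388·111.32)² + (0.0347·57.45)²) = √(18.655627 + 3.974102) = 4.7571 km
  M6: √((-0.0166·111.32)² + (0.0336·57.45)²) = √(3.414779 + 3.726135) = 2.6722 km
  M7: √((-0.0070·111.32)² + (0.0540·57.45)²) = √(0.607215 + 9.624265) = 3.1987 km
  → nearest: M4 (1.3349 km)
T at 58.9101°N, 17.5885°E:
  M3: √((0.0185·111.32)² + (-0.0417·57.45)²) = √(4.241211 + 5.739211) = 3.1592 km
  M4: √((-0.0005·111.32)² + (-0.0584·57.45)²) = √(0.003098 + 11.256562) = 3.3555 km
  M5: √((0.0495·111.32)² + (-0.0320·57.45)²) = √(30.363847 + 3.379715) = 5.8089 km
  M6: √((-0.0059·111.32)² + (-0.0331·57.45)²) = √(0.431370 + 3.616064) = 2.0118 km
  M7: √((0.0037·111.32)² + (-0.0127·57.45)²) = √(0.169648 + 0.532338) = 0.8378 km
  → nearest: M7 (0.8378 km)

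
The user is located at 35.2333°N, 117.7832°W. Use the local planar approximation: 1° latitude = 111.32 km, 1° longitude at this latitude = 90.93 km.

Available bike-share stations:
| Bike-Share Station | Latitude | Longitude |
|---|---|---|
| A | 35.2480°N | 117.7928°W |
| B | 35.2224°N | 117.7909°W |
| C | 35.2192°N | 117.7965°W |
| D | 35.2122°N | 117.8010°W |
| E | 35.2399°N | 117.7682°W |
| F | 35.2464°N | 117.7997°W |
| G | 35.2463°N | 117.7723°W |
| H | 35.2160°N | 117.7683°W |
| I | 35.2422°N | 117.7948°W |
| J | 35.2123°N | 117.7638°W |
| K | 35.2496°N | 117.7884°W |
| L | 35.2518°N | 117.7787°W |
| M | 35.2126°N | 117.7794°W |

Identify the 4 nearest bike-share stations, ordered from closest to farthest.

B, I, E, G

Distances from 35.2333°N, 117.7832°W:
A: √((0.0147·111.32)² + (-0.0096·90.93)²) = √(2.677818 + 0.762003) = 1.8547 km
B: √((-0.0109·111.32)² + (-0.0077·90.93)²) = √(1.472310 + 0.490225) = 1.4009 km
C: √((-0.0141·111.32)² + (-0.0133·90.93)²) = √(2.463682 + 1.462573) = 1.9815 km
D: √((-0.0211·111.32)² + (-0.0178·90.93)²) = √(5.517106 + 2.619717) = 2.8525 km
E: √((0.0066·111.32)² + (0.0150·90.93)²) = √(0.539802 + 1.860360) = 1.5492 km
F: √((0.0131·111.32)² + (-0.0165·90.93)²) = √(2.126616 + 2.251035) = 2.0923 km
G: √((0.0130·111.32)² + (0.0109·90.93)²) = √(2.094272 + 0.982353) = 1.7540 km
H: √((-0.0173·111.32)² + (0.0149·90.93)²) = √(3.708844 + 1.835637) = 2.3547 km
I: √((0.0089·111.32)² + (-0.0116·90.93)²) = √(0.981582 + 1.112578) = 1.4471 km
J: √((-0.0210·111.32)² + (0.0194·90.93)²) = √(5.464935 + 3.111844) = 2.9286 km
K: √((0.0163·111.32)² + (-0.0052·90.93)²) = √(3.292468 + 0.223574) = 1.8751 km
L: √((0.0185·111.32)² + (0.0045·90.93)²) = √(4.241211 + 0.167432) = 2.0997 km
M: √((-0.0207·111.32)² + (0.0038·90.93)²) = √(5.309909 + 0.119394) = 2.3301 km
Sorted: B (1.4009 km) < I (1.4471 km) < E (1.5492 km) < G (1.7540 km) < A (1.8547 km) < K (1.8751 km) < …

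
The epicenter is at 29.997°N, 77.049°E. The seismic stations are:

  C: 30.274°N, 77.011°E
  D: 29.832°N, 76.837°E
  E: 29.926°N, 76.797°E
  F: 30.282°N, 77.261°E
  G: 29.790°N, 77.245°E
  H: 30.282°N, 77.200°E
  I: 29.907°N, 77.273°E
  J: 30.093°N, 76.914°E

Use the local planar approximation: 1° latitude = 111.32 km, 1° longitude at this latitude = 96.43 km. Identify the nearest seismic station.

J

Distances from 29.997°N, 77.049°E:
C: √((0.277·111.32)² + (-0.038·96.43)²) = √(950.83669 + 13.42739) = 31.053 km
D: √((-0.165·111.32)² + (-0.212·96.43)²) = √(337.37608 + 417.92279) = 27.483 km
E: √((-0.071·111.32)² + (-0.252·96.43)²) = √(62.46879 + 590.50750) = 25.553 km
F: √((0.285·111.32)² + (0.212·96.43)²) = √(1006.55177 + 417.92279) = 37.742 km
G: √((-0.207·111.32)² + (0.196·96.43)²) = √(530.99091 + 357.22058) = 29.803 km
H: √((0.285·111.32)² + (0.151·96.43)²) = √(1006.55177 + 212.02068) = 34.908 km
I: √((-0.090·111.32)² + (0.224·96.43)²) = √(100.37635 + 466.57382) = 23.811 km
J: √((0.096·111.32)² + (-0.135·96.43)²) = √(114.20598 + 169.46963) = 16.843 km
Minimum: J at 16.843 km.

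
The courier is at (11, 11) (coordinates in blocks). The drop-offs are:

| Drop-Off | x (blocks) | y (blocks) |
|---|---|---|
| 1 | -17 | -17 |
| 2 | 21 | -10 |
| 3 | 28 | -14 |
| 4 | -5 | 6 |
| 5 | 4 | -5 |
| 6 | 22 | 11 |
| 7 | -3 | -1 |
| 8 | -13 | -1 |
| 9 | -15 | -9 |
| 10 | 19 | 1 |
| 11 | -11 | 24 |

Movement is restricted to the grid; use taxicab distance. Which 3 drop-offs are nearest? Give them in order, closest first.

6, 10, 4

Distances from (11, 11):
1: |-28| + |-28| = 28 + 28 = 56 blocks
2: |10| + |-21| = 10 + 21 = 31 blocks
3: |17| + |-25| = 17 + 25 = 42 blocks
4: |-16| + |-5| = 16 + 5 = 21 blocks
5: |-7| + |-16| = 7 + 16 = 23 blocks
6: |11| + |0| = 11 + 0 = 11 blocks
7: |-14| + |-12| = 14 + 12 = 26 blocks
8: |-24| + |-12| = 24 + 12 = 36 blocks
9: |-26| + |-20| = 26 + 20 = 46 blocks
10: |8| + |-10| = 8 + 10 = 18 blocks
11: |-22| + |13| = 22 + 13 = 35 blocks
Sorted: 6 (11 blocks) < 10 (18 blocks) < 4 (21 blocks) < 5 (23 blocks) < 7 (26 blocks) < …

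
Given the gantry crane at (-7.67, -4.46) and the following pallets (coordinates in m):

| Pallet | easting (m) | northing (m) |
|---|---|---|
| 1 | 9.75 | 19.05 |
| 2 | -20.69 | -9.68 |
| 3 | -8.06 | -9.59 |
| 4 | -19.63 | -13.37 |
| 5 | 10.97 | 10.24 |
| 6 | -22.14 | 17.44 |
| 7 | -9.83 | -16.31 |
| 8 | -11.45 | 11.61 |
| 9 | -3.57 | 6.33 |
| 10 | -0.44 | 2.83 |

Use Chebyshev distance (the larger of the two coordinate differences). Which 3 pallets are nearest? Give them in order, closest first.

Distances from (-7.67, -4.46):
1: 23.51 m
2: 13.02 m
3: 5.13 m
4: 11.96 m
5: 18.64 m
6: 21.90 m
7: 11.85 m
8: 16.07 m
9: 10.79 m
10: 7.29 m
Sorted: 3 (5.13 m) < 10 (7.29 m) < 9 (10.79 m) < 7 (11.85 m) < 4 (11.96 m) < …

3, 10, 9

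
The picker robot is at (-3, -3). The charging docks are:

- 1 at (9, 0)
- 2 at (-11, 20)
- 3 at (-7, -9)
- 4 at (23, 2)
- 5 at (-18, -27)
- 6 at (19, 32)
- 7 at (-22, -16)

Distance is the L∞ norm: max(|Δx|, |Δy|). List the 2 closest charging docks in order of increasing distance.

3, 1

Distances from (-3, -3):
1: max(|12|, |3|) = 12
2: max(|-8|, |23|) = 23
3: max(|-4|, |-6|) = 6
4: max(|26|, |5|) = 26
5: max(|-15|, |-24|) = 24
6: max(|22|, |35|) = 35
7: max(|-19|, |-13|) = 19
Sorted: 3 (6) < 1 (12) < 7 (19) < 2 (23) < …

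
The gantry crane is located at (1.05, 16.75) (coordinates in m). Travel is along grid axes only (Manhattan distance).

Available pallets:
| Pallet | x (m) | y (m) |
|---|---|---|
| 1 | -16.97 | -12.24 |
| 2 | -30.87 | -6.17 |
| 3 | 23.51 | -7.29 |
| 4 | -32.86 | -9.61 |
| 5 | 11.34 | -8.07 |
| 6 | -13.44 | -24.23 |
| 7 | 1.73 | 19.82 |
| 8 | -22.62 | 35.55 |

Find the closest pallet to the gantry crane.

7

Distances from (1.05, 16.75):
1: |-18.02| + |-28.99| = 18.02 + 28.99 = 47.01 m
2: |-31.92| + |-22.92| = 31.92 + 22.92 = 54.84 m
3: |22.46| + |-24.04| = 22.46 + 24.04 = 46.50 m
4: |-33.91| + |-26.36| = 33.91 + 26.36 = 60.27 m
5: |10.29| + |-24.82| = 10.29 + 24.82 = 35.11 m
6: |-14.49| + |-40.98| = 14.49 + 40.98 = 55.47 m
7: |0.68| + |3.07| = 0.68 + 3.07 = 3.75 m
8: |-23.67| + |18.80| = 23.67 + 18.80 = 42.47 m
Minimum: 7 at 3.75 m.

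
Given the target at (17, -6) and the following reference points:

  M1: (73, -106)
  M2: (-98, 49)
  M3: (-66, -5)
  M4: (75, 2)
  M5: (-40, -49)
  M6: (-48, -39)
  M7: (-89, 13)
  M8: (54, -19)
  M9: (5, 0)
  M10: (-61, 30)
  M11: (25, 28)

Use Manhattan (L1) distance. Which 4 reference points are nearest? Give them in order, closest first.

Distances from (17, -6):
M1: 156
M2: 170
M3: 84
M4: 66
M5: 100
M6: 98
M7: 125
M8: 50
M9: 18
M10: 114
M11: 42
Sorted: M9 (18) < M11 (42) < M8 (50) < M4 (66) < M3 (84) < M6 (98) < …

M9, M11, M8, M4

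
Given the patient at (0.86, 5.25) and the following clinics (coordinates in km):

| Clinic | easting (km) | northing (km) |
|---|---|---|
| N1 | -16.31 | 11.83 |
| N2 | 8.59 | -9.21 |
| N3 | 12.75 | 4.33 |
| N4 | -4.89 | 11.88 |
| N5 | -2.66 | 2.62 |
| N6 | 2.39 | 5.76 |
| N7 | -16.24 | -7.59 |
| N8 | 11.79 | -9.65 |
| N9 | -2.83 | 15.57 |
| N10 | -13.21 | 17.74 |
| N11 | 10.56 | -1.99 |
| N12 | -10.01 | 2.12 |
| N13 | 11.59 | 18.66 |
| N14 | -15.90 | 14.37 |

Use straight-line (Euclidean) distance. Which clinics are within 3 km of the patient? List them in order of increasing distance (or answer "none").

Distances from (0.86, 5.25):
N1: 18.39 km
N2: 16.40 km
N3: 11.93 km
N4: 8.78 km
N5: 4.39 km
N6: 1.61 km
N7: 21.38 km
N8: 18.48 km
N9: 10.96 km
N10: 18.81 km
N11: 12.10 km
N12: 11.31 km
N13: 17.17 km
N14: 19.08 km
Threshold 3 km: N6 (1.61 km) is within range.

N6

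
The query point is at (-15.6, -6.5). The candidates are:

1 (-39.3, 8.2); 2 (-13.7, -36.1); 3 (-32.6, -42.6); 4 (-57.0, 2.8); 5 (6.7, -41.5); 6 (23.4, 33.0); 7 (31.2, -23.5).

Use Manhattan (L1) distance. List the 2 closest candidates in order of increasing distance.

2, 1

Distances from (-15.6, -6.5):
1: 38.4
2: 31.5
3: 53.1
4: 50.7
5: 57.3
6: 78.5
7: 63.8
Sorted: 2 (31.5) < 1 (38.4) < 4 (50.7) < 3 (53.1) < …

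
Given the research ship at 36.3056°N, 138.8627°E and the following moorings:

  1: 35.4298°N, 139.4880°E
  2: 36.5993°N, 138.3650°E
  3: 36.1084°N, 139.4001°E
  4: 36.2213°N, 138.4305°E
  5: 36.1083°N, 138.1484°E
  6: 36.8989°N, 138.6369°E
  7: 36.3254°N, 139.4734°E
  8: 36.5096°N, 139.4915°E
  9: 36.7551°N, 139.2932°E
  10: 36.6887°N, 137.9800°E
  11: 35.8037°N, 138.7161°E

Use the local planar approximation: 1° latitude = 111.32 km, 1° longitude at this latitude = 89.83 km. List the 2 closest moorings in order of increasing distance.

Distances from 36.3056°N, 138.8627°E:
1: √((-0.8758·111.32)² + (0.6253·89.83)²) = √(9505.090955 + 3155.147426) = 112.5177 km
2: √((0.2937·111.32)² + (-0.4977·89.83)²) = √(1068.942362 + 1998.840226) = 55.3876 km
3: √((-0.1972·111.32)² + (0.5374·89.83)²) = √(481.903651 + 2330.441060) = 53.0315 km
4: √((-0.0843·111.32)² + (-0.4322·89.83)²) = √(88.064636 + 1507.343819) = 39.9426 km
5: √((-0.1973·111.32)² + (-0.7143·89.83)²) = √(482.392521 + 4117.220245) = 67.8204 km
6: √((0.5933·111.32)² + (-0.2258·89.83)²) = √(4362.094722 + 411.424997) = 69.0907 km
7: √((0.0198·111.32)² + (0.6107·89.83)²) = √(4.858216 + 3009.529740) = 54.9034 km
8: √((0.2040·111.32)² + (0.6288·89.83)²) = √(515.711398 + 3190.566974) = 60.8792 km
9: √((0.4495·111.32)² + (0.4305·89.83)²) = √(2503.835470 + 1495.509275) = 63.2404 km
10: √((0.3831·111.32)² + (-0.8827·89.83)²) = √(1818.740339 + 6287.370492) = 90.0339 km
11: √((-0.5019·111.32)² + (-0.1466·89.83)²) = √(3121.625406 + 173.424615) = 57.4025 km
Sorted: 4 (39.9426 km) < 3 (53.0315 km) < 7 (54.9034 km) < 2 (55.3876 km) < …

4, 3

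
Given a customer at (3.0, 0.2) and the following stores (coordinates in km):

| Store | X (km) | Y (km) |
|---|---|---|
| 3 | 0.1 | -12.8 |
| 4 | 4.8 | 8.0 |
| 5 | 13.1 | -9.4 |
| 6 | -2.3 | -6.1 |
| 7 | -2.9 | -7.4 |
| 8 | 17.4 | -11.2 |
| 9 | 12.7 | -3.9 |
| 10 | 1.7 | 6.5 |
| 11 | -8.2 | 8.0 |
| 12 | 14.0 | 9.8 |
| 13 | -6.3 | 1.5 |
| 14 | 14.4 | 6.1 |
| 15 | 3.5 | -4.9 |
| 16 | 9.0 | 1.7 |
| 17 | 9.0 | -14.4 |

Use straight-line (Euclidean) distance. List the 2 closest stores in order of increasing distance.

Distances from (3.0, 0.2):
3: 13.3 km
4: 8.0 km
5: 13.9 km
6: 8.2 km
7: 9.6 km
8: 18.4 km
9: 10.5 km
10: 6.4 km
11: 13.6 km
12: 14.6 km
13: 9.4 km
14: 12.8 km
15: 5.1 km
16: 6.2 km
17: 15.8 km
Sorted: 15 (5.1 km) < 16 (6.2 km) < 10 (6.4 km) < 4 (8.0 km) < …

15, 16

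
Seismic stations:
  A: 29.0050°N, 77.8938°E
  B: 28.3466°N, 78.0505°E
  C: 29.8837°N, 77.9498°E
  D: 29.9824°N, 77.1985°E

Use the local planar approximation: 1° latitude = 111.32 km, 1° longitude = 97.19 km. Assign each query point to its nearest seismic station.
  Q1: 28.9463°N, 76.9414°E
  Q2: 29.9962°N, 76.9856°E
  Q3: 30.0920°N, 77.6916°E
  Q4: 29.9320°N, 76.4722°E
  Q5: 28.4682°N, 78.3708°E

Q1→A; Q2→D; Q3→C; Q4→D; Q5→B

Q1 at 28.9463°N, 76.9414°E:
  A: 92.7941 km
  B: 126.7917 km
  C: 143.1589 km
  D: 118.0143 km
  → nearest: A (92.7941 km)
Q2 at 29.9962°N, 76.9856°E:
  A: 141.3019 km
  B: 210.7914 km
  C: 94.5437 km
  D: 20.7487 km
  → nearest: D (20.7487 km)
Q3 at 30.0920°N, 77.6916°E:
  A: 122.5902 km
  B: 197.4042 km
  C: 34.1674 km
  D: 49.4530 km
  → nearest: C (34.1674 km)
Q4 at 29.9320°N, 76.4722°E:
  A: 172.4488 km
  B: 233.8324 km
  C: 143.7086 km
  D: 70.8117 km
  → nearest: D (70.8117 km)
Q5 at 28.4682°N, 78.3708°E:
  A: 75.6311 km
  B: 33.9457 km
  C: 162.7992 km
  D: 203.4554 km
  → nearest: B (33.9457 km)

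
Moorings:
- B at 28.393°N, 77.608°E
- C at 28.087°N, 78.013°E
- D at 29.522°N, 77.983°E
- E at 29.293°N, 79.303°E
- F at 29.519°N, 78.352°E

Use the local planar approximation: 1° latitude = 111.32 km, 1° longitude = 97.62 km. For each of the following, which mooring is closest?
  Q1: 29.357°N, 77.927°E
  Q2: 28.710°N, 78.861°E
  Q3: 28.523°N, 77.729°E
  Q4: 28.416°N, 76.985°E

Q1→D; Q2→E; Q3→B; Q4→B

Q1 at 29.357°N, 77.927°E:
  B: √((-0.964·111.32)² + (-0.319·97.62)²) = √(11515.96836 + 969.74818) = 111.740 km
  C: √((-1.270·111.32)² + (0.086·97.62)²) = √(19987.28648 + 70.48140) = 141.625 km
  D: √((0.165·111.32)² + (0.056·97.62)²) = √(337.37608 + 29.88503) = 19.164 km
  E: √((-0.064·111.32)² + (1.376·97.62)²) = √(50.75822 + 18043.23786) = 134.514 km
  F: √((0.162·111.32)² + (0.425·97.62)²) = √(325.21939 + 1721.29563) = 45.238 km
  → nearest: D (19.164 km)
Q2 at 28.710°N, 78.861°E:
  B: √((-0.317·111.32)² + (-1.253·97.62)²) = √(1245.27400 + 14961.65887) = 127.306 km
  C: √((-0.623·111.32)² + (-0.848·97.62)²) = √(4809.74984 + 6852.81979) = 107.993 km
  D: √((0.812·111.32)² + (-0.878·97.62)²) = √(8170.68474 + 7346.26581) = 124.567 km
  E: √((0.583·111.32)² + (0.442·97.62)²) = √(4211.95289 + 1861.75336) = 77.934 km
  F: √((0.809·111.32)² + (-0.509·97.62)²) = √(8110.42175 + 2468.95498) = 102.856 km
  → nearest: E (77.934 km)
Q3 at 28.523°N, 77.729°E:
  B: √((-0.130·111.32)² + (-0.121·97.62)²) = √(209.42721 + 139.52382) = 18.680 km
  C: √((-0.436·111.32)² + (0.284·97.62)²) = √(2355.69670 + 768.62461) = 55.896 km
  D: √((0.999·111.32)² + (0.254·97.62)²) = √(12367.37051 + 614.81583) = 113.939 km
  E: √((0.770·111.32)² + (1.574·97.62)²) = √(7347.30123 + 23609.51484) = 175.945 km
  F: √((0.996·111.32)² + (0.623·97.62)²) = √(12293.20354 + 3698.73911) = 126.459 km
  → nearest: B (18.680 km)
Q4 at 28.416°N, 76.985°E:
  B: √((-0.023·111.32)² + (0.623·97.62)²) = √(6.55544 + 3698.73911) = 60.871 km
  C: √((-0.329·111.32)² + (1.028·97.62)²) = √(1341.33789 + 10070.79686) = 106.828 km
  D: √((1.106·111.32)² + (0.998·97.62)²) = √(15158.51470 + 9491.58386) = 157.003 km
  E: √((0.877·111.32)² + (2.318·97.62)²) = √(9531.15609 + 51204.06850) = 246.445 km
  F: √((1.103·111.32)² + (1.367·97.62)²) = √(15076.39197 + 17807.97904) = 181.340 km
  → nearest: B (60.871 km)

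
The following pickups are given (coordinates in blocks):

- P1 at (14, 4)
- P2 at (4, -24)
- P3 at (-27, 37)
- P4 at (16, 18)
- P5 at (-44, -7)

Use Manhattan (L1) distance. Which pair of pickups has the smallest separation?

P1 and P4

Pairwise distances:
P1–P2: |-10| + |-28| = 10 + 28 = 38 blocks
P1–P3: |-41| + |33| = 41 + 33 = 74 blocks
P1–P4: |2| + |14| = 2 + 14 = 16 blocks
P1–P5: |-58| + |-11| = 58 + 11 = 69 blocks
P2–P3: |-31| + |61| = 31 + 61 = 92 blocks
P2–P4: |12| + |42| = 12 + 42 = 54 blocks
P2–P5: |-48| + |17| = 48 + 17 = 65 blocks
P3–P4: |43| + |-19| = 43 + 19 = 62 blocks
P3–P5: |-17| + |-44| = 17 + 44 = 61 blocks
P4–P5: |-60| + |-25| = 60 + 25 = 85 blocks
Closest pair: P1–P4 at 16 blocks.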